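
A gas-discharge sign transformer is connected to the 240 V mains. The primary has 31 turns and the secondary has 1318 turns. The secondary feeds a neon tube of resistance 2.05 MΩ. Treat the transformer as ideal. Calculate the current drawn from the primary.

V_s = V_p × N_s/N_p = 240 × 1318/31 = 10204 V.
I_s = V_s/R = 10204/(2.05×10^6) = 0.0049775 A.
For an ideal transformer I_p N_p = I_s N_s, so I_p = 0.0049775 × 1318/31 = 0.212 A.

I_p ≈ 0.212 A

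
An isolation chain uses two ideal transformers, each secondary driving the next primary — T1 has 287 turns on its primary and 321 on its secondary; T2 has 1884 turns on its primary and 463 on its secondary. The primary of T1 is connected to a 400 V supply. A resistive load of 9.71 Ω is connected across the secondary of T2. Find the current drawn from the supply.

I_supply ≈ 3.11 A

After T1: V = 400.00 × 321/287 = 447.39 V.
After T2: V = 447.39 × 463/1884 = 109.95 V.
I_load = 109.95/9.71 = 11.323 A, so P_out = 109.95 × 11.323 = 1244.9 W.
All ideal ⇒ P_in = P_out, so I_supply = 1244.9/400 = 3.11 A.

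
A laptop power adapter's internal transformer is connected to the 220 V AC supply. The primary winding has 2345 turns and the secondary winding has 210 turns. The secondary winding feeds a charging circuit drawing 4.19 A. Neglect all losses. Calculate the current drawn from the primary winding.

For an ideal transformer I_p N_p = I_s N_s, so I_p = 4.19 × 210/2345 = 0.375 A.

I_p ≈ 0.375 A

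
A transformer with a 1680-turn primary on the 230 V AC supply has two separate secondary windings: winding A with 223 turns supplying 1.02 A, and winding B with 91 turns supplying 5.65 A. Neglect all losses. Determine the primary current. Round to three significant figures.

I_p ≈ 0.441 A

V_A = 230 × 223/1680 = 30.530 V; V_B = 230 × 91/1680 = 12.458 V.
P_out = V_A I_A + V_B I_B = 30.530×1.02 + 12.458×5.65 = 31.140 + 70.390 = 101.53 W.
Ideal ⇒ P_in = P_out, so I_p = P_out/V_p = 101.53/230 = 0.441 A.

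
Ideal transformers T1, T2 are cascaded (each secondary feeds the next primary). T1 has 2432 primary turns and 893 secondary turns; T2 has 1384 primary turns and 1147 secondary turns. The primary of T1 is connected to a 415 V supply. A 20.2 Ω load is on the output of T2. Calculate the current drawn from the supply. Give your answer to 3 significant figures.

I_supply ≈ 1.90 A

After T1: V = 415.00 × 893/2432 = 152.38 V.
After T2: V = 152.38 × 1147/1384 = 126.29 V.
I_load = 126.29/20.2 = 6.2519 A, so P_out = 126.29 × 6.2519 = 789.54 W.
All ideal ⇒ P_in = P_out, so I_supply = 789.54/415 = 1.90 A.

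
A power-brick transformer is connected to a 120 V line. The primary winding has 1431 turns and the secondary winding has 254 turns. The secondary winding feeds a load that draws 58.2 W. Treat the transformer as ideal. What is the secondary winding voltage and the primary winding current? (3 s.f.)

V_s ≈ 21.3 V, I_p ≈ 0.485 A

V_s = V_p × N_s/N_p = 120 × 254/1431 = 21.300 V.
I_s = P/V_s = 58.2/21.300 = 2.7324 A.
I_p = I_s × N_s/N_p = 2.7324 × 254/1431 = 0.485 A.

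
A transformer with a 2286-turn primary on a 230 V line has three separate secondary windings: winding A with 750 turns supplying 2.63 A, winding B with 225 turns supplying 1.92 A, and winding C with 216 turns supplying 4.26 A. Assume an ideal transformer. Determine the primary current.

I_p ≈ 1.45 A

V_A = 230 × 750/2286 = 75.459 V; V_B = 230 × 225/2286 = 22.638 V; V_C = 230 × 216/2286 = 21.732 V.
P_out = V_A I_A + V_B I_B + V_C I_C = 75.459×2.63 + 22.638×1.92 + 21.732×4.26 = 198.46 + 43.465 + 92.580 = 334.50 W.
Ideal ⇒ P_in = P_out, so I_p = P_out/V_p = 334.50/230 = 1.45 A.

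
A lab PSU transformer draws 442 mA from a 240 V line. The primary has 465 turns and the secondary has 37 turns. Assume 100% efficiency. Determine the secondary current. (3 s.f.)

I_s/I_p = N_p/N_s, so I_s = 0.442 × 465/37 = 5.55 A.

I_s ≈ 5.55 A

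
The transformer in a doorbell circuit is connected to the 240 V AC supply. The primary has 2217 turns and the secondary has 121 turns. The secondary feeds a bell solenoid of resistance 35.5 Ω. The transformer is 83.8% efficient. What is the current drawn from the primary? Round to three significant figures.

V_s = 240 × 121/2217 = 13.099 V.
I_s = V_s/R = 13.099/35.5 = 0.36898 A.
P_out = V_s I_s = 13.099 × 0.36898 = 4.8332 W.
P_in = P_out/η = 4.8332/0.838 = 5.7675 W.
I_p = P_in/V_p = 5.7675/240 = 0.0240 A.

I_p ≈ 0.0240 A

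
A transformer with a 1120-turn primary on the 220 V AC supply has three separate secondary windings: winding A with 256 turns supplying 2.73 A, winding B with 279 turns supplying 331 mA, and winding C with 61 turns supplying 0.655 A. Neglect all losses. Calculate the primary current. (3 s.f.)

V_A = 220 × 256/1120 = 50.286 V; V_B = 220 × 279/1120 = 54.804 V; V_C = 220 × 61/1120 = 11.982 V.
P_out = V_A I_A + V_B I_B + V_C I_C = 50.286×2.73 + 54.804×0.331 + 11.982×0.655 = 137.28 + 18.140 + 7.8483 = 163.27 W.
Ideal ⇒ P_in = P_out, so I_p = P_out/V_p = 163.27/220 = 0.742 A.

I_p ≈ 0.742 A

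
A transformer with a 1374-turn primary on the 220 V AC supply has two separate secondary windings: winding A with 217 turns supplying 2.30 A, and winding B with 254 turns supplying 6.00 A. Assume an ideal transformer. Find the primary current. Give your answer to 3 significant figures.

I_p ≈ 1.47 A

V_A = 220 × 217/1374 = 34.745 V; V_B = 220 × 254/1374 = 40.670 V.
P_out = V_A I_A + V_B I_B = 34.745×2.30 + 40.670×6.00 = 79.914 + 244.02 = 323.93 W.
Ideal ⇒ P_in = P_out, so I_p = P_out/V_p = 323.93/220 = 1.47 A.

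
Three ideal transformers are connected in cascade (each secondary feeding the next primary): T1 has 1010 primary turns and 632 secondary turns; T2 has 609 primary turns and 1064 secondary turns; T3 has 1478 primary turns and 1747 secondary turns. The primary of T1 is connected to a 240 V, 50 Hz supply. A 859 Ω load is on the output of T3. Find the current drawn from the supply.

Secondary of T1: V = 240.00 × 632/1010 = 150.18 V.
Secondary of T2: V = 150.18 × 1064/609 = 262.38 V.
Secondary of T3: V = 262.38 × 1747/1478 = 310.13 V.
I_load = 310.13/859 = 0.36104 A, so P_out = 310.13 × 0.36104 = 111.97 W.
All ideal ⇒ P_in = P_out, so I_supply = 111.97/240 = 0.467 A.

I_supply ≈ 0.467 A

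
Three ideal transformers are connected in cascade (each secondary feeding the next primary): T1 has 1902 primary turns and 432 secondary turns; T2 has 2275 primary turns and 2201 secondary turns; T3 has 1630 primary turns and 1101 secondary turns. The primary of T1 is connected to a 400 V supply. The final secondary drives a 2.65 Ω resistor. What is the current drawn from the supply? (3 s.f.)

I_supply ≈ 3.33 A

Secondary of T1: V = 400.00 × 432/1902 = 90.852 V.
Secondary of T2: V = 90.852 × 2201/2275 = 87.897 V.
Secondary of T3: V = 87.897 × 1101/1630 = 59.371 V.
I_load = 59.371/2.65 = 22.404 A, so P_out = 59.371 × 22.404 = 1330.1 W.
All ideal ⇒ P_in = P_out, so I_supply = 1330.1/400 = 3.33 A.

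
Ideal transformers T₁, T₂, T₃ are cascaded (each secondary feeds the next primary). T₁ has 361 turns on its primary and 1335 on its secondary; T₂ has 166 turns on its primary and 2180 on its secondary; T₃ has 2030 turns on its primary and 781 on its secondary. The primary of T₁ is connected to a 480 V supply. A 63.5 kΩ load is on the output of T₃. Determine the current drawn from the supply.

I_supply ≈ 2.64 A

Secondary of T₁: V = 480.00 × 1335/361 = 1775.1 V.
Secondary of T₂: V = 1775.1 × 2180/166 = 23311 V.
Secondary of T₃: V = 23311 × 781/2030 = 8968.5 V.
I_load = 8968.5/63500 = 0.14124 A, so P_out = 8968.5 × 0.14124 = 1266.7 W.
All ideal ⇒ P_in = P_out, so I_supply = 1266.7/480 = 2.64 A.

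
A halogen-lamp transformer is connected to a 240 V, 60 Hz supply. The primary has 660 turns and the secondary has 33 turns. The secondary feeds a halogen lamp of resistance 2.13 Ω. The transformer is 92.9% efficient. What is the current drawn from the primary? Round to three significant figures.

V_s = 240 × 33/660 = 12.000 V.
I_s = V_s/R = 12.000/2.13 = 5.6338 A.
P_out = V_s I_s = 12.000 × 5.6338 = 67.606 W.
P_in = P_out/η = 67.606/0.929 = 72.772 W.
I_p = P_in/V_p = 72.772/240 = 0.303 A.

I_p ≈ 0.303 A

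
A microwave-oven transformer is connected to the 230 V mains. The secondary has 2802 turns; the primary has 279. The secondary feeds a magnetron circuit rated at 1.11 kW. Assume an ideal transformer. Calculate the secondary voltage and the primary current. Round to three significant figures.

V_s ≈ 2310 V, I_p ≈ 4.83 A

V_s = V_p × N_s/N_p = 230 × 2802/279 = 2309.9 V.
I_s = P/V_s = 1110/2309.9 = 0.48054 A.
I_p = I_s × N_s/N_p = 0.48054 × 2802/279 = 4.83 A.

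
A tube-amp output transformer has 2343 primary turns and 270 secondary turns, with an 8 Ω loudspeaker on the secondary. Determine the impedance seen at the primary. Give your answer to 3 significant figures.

Z_p ≈ 602 Ω

Z_p = (N_p/N_s)² × Z_s = (2343/270)² × 8 = 602 Ω.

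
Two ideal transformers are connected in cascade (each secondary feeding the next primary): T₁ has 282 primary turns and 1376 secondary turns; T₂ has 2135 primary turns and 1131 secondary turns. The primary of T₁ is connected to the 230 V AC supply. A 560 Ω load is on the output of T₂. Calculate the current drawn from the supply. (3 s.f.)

I_supply ≈ 2.74 A

After T₁: V = 230.00 × 1376/282 = 1122.3 V.
After T₂: V = 1122.3 × 1131/2135 = 594.51 V.
I_load = 594.51/560 = 1.0616 A, so P_out = 594.51 × 1.0616 = 631.15 W.
All ideal ⇒ P_in = P_out, so I_supply = 631.15/230 = 2.74 A.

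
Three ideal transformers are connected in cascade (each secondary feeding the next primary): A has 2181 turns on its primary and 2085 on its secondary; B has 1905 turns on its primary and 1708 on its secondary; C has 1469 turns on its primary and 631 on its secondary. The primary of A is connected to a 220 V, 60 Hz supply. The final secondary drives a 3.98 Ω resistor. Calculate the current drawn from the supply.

I_supply ≈ 7.49 A

After A: V = 220.00 × 2085/2181 = 210.32 V.
After B: V = 210.32 × 1708/1905 = 188.57 V.
After C: V = 188.57 × 631/1469 = 80.998 V.
I_load = 80.998/3.98 = 20.351 A, so P_out = 80.998 × 20.351 = 1648.4 W.
All ideal ⇒ P_in = P_out, so I_supply = 1648.4/220 = 7.49 A.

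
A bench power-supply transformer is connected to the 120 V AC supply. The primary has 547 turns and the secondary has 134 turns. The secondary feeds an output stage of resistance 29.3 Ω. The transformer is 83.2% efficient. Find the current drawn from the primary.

V_s = 120 × 134/547 = 29.397 V.
I_s = V_s/R = 29.397/29.3 = 1.0033 A.
P_out = V_s I_s = 29.397 × 1.0033 = 29.494 W.
P_in = P_out/η = 29.494/0.832 = 35.449 W.
I_p = P_in/V_p = 35.449/120 = 0.295 A.

I_p ≈ 0.295 A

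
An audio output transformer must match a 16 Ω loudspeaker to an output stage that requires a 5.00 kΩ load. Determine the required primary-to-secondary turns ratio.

Z_p/Z_s = (N_p/N_s)², so N_p/N_s = √(5000/16) = √312 = 17.7.

N_p/N_s ≈ 17.7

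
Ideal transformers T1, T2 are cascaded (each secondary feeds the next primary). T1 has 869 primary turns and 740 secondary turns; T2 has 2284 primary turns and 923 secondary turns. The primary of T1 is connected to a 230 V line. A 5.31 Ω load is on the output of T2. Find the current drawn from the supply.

Secondary of T1: V = 230.00 × 740/869 = 195.86 V.
Secondary of T2: V = 195.86 × 923/2284 = 79.149 V.
I_load = 79.149/5.31 = 14.906 A, so P_out = 79.149 × 14.906 = 1179.8 W.
All ideal ⇒ P_in = P_out, so I_supply = 1179.8/230 = 5.13 A.

I_supply ≈ 5.13 A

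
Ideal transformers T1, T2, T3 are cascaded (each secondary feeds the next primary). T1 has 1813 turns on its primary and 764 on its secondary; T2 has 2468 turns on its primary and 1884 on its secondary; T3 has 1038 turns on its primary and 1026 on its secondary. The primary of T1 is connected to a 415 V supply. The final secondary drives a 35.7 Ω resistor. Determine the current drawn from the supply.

Secondary of T1: V = 415.00 × 764/1813 = 174.88 V.
Secondary of T2: V = 174.88 × 1884/2468 = 133.50 V.
Secondary of T3: V = 133.50 × 1026/1038 = 131.96 V.
I_load = 131.96/35.7 = 3.6962 A, so P_out = 131.96 × 3.6962 = 487.74 W.
All ideal ⇒ P_in = P_out, so I_supply = 487.74/415 = 1.18 A.

I_supply ≈ 1.18 A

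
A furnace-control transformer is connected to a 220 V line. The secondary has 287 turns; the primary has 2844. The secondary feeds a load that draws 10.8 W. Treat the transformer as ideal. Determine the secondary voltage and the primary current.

V_s = V_p × N_s/N_p = 220 × 287/2844 = 22.201 V.
I_s = P/V_s = 10.8/22.201 = 0.48646 A.
I_p = I_s × N_s/N_p = 0.48646 × 287/2844 = 0.0491 A.

V_s ≈ 22.2 V, I_p ≈ 0.0491 A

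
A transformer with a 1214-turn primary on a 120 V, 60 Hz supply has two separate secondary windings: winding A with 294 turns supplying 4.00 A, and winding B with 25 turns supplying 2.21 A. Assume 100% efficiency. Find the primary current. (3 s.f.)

V_A = 120 × 294/1214 = 29.061 V; V_B = 120 × 25/1214 = 2.4712 V.
P_out = V_A I_A + V_B I_B = 29.061×4.00 + 2.4712×2.21 = 116.24 + 5.4613 = 121.71 W.
Ideal ⇒ P_in = P_out, so I_p = P_out/V_p = 121.71/120 = 1.01 A.

I_p ≈ 1.01 A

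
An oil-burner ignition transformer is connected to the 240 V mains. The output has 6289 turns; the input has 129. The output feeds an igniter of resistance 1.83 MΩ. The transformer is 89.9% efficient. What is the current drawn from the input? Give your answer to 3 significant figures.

V_out = 240 × 6289/129 = 11700 V.
I_out = V_out/R = 11700/(1.83×10^6) = 0.0063937 A.
P_out = V_out I_out = 11700 × 0.0063937 = 74.809 W.
P_in = P_out/η = 74.809/0.899 = 83.214 W.
I_in = P_in/V_in = 83.214/240 = 0.347 A.

I_in ≈ 0.347 A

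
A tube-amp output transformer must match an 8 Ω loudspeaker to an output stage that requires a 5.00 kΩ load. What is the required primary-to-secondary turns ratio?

N_p/N_s ≈ 25.0

Z_p/Z_s = (N_p/N_s)², so N_p/N_s = √(5000/8) = √625 = 25.0.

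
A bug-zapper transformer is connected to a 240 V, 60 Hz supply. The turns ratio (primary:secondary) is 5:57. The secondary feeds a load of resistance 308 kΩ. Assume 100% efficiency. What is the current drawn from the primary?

V_s = V_p × N_s/N_p = 240 × 57/5 = 2736.0 V.
I_s = V_s/R = 2736.0/308000 = 0.0088831 A.
For an ideal transformer I_p N_p = I_s N_s, so I_p = 0.0088831 × 57/5 = 0.101 A.

I_p ≈ 0.101 A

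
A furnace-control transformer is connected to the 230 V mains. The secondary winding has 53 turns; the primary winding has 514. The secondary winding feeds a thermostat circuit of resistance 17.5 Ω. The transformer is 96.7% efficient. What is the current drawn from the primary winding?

I_p ≈ 0.145 A

V_s = 230 × 53/514 = 23.716 V.
I_s = V_s/R = 23.716/17.5 = 1.3552 A.
P_out = V_s I_s = 23.716 × 1.3552 = 32.140 W.
P_in = P_out/η = 32.140/0.967 = 33.237 W.
I_p = P_in/V_p = 33.237/230 = 0.145 A.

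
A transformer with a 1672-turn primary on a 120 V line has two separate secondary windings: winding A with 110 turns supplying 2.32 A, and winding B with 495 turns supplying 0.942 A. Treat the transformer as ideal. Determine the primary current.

V_A = 120 × 110/1672 = 7.8947 V; V_B = 120 × 495/1672 = 35.526 V.
P_out = V_A I_A + V_B I_B = 7.8947×2.32 + 35.526×0.942 = 18.316 + 33.466 = 51.782 W.
Ideal ⇒ P_in = P_out, so I_p = P_out/V_p = 51.782/120 = 0.432 A.

I_p ≈ 0.432 A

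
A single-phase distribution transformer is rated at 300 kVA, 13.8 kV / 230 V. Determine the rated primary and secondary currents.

I_p = S/V_p = 300000/13800 = 21.7 A.
I_s = S/V_s = 300000/230 = 1300 A.

I_p ≈ 21.7 A, I_s ≈ 1300 A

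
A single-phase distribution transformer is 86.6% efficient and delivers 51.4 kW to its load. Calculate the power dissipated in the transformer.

P_in = P_out/η = 51400/0.866 = 59353.3 W.
P_loss = P_in − P_out = 59353.3 − 51400 = 7950 W.

P_loss ≈ 7950 W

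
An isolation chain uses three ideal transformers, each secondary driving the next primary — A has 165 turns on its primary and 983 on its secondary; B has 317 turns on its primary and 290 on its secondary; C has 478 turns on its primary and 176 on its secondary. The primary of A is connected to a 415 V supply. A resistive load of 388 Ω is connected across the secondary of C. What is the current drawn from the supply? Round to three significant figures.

I_supply ≈ 4.31 A

Secondary of A: V = 415.00 × 983/165 = 2472.4 V.
Secondary of B: V = 2472.4 × 290/317 = 2261.8 V.
Secondary of C: V = 2261.8 × 176/478 = 832.80 V.
I_load = 832.80/388 = 2.1464 A, so P_out = 832.80 × 2.1464 = 1787.5 W.
All ideal ⇒ P_in = P_out, so I_supply = 1787.5/415 = 4.31 A.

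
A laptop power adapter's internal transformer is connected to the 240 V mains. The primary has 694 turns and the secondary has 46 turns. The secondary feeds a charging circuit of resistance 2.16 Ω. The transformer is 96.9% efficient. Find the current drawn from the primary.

I_p ≈ 0.504 A

V_s = 240 × 46/694 = 15.908 V.
I_s = V_s/R = 15.908/2.16 = 7.3647 A.
P_out = V_s I_s = 15.908 × 7.3647 = 117.16 W.
P_in = P_out/η = 117.16/0.969 = 120.90 W.
I_p = P_in/V_p = 120.90/240 = 0.504 A.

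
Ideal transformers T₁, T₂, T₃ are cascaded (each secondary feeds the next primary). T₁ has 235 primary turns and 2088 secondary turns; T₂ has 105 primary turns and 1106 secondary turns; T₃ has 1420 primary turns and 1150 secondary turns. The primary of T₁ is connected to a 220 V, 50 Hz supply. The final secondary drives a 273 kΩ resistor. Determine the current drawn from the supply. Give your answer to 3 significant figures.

I_supply ≈ 4.63 A

Secondary of T₁: V = 220.00 × 2088/235 = 1954.7 V.
Secondary of T₂: V = 1954.7 × 1106/105 = 20590 V.
Secondary of T₃: V = 20590 × 1150/1420 = 16675 V.
I_load = 16675/273000 = 0.061080 A, so P_out = 16675 × 0.061080 = 1018.5 W.
All ideal ⇒ P_in = P_out, so I_supply = 1018.5/220 = 4.63 A.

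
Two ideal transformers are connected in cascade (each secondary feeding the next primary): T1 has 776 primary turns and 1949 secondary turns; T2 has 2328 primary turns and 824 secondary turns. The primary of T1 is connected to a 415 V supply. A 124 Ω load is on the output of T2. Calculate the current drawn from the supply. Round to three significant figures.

I_supply ≈ 2.64 A

After T1: V = 415.00 × 1949/776 = 1042.3 V.
After T2: V = 1042.3 × 824/2328 = 368.93 V.
I_load = 368.93/124 = 2.9752 A, so P_out = 368.93 × 2.9752 = 1097.6 W.
All ideal ⇒ P_in = P_out, so I_supply = 1097.6/415 = 2.64 A.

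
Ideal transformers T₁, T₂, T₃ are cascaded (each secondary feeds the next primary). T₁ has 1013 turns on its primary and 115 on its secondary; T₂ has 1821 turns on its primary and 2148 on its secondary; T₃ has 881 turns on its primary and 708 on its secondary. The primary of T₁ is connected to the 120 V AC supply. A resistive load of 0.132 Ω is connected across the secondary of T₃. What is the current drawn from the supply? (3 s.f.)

I_supply ≈ 10.5 A

Secondary of T₁: V = 120.00 × 115/1013 = 13.623 V.
Secondary of T₂: V = 13.623 × 2148/1821 = 16.069 V.
Secondary of T₃: V = 16.069 × 708/881 = 12.914 V.
I_load = 12.914/0.132 = 97.831 A, so P_out = 12.914 × 97.831 = 1263.4 W.
All ideal ⇒ P_in = P_out, so I_supply = 1263.4/120 = 10.5 A.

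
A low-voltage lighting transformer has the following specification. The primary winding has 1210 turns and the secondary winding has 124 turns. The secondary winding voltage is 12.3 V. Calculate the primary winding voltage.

V_p/V_s = N_p/N_s, so V_p = 12.3 × 1210/124 = 120 V.

V_p ≈ 120 V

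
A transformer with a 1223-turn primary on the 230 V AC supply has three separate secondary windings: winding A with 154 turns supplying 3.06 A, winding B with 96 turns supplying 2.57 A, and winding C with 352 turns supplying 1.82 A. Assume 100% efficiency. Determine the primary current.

I_p ≈ 1.11 A

V_A = 230 × 154/1223 = 28.962 V; V_B = 230 × 96/1223 = 18.054 V; V_C = 230 × 352/1223 = 66.198 V.
P_out = V_A I_A + V_B I_B + V_C I_C = 28.962×3.06 + 18.054×2.57 + 66.198×1.82 = 88.622 + 46.399 + 120.48 = 255.50 W.
Ideal ⇒ P_in = P_out, so I_p = P_out/V_p = 255.50/230 = 1.11 A.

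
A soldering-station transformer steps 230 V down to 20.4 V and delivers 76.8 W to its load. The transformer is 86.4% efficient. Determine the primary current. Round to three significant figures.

P_in = P_out/η = 76.8/0.864 = 88.889 W.
I_p = P_in/V_p = 88.889/230 = 0.386 A.

I_p ≈ 0.386 A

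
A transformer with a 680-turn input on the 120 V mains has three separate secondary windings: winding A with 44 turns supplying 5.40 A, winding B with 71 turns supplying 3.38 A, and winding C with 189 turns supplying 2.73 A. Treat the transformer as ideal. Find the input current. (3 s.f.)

V_A = 120 × 44/680 = 7.7647 V; V_B = 120 × 71/680 = 12.529 V; V_C = 120 × 189/680 = 33.353 V.
P_out = V_A I_A + V_B I_B + V_C I_C = 7.7647×5.40 + 12.529×3.38 + 33.353×2.73 = 41.929 + 42.349 + 91.054 = 175.33 W.
Ideal ⇒ P_in = P_out, so I_in = P_out/V_in = 175.33/120 = 1.46 A.

I_in ≈ 1.46 A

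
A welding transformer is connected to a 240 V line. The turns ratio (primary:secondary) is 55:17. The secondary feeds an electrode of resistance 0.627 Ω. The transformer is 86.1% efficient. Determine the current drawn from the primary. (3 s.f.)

V_s = 240 × 17/55 = 74.182 V.
I_s = V_s/R = 74.182/0.627 = 118.31 A.
P_out = V_s I_s = 74.182 × 118.31 = 8776.6 W.
P_in = P_out/η = 8776.6/0.861 = 10194 W.
I_p = P_in/V_p = 10194/240 = 42.5 A.

I_p ≈ 42.5 A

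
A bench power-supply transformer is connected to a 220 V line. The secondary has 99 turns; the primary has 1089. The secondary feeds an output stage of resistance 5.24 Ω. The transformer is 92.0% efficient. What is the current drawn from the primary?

I_p ≈ 0.377 A

V_s = 220 × 99/1089 = 20.000 V.
I_s = V_s/R = 20.000/5.24 = 3.8168 A.
P_out = V_s I_s = 20.000 × 3.8168 = 76.336 W.
P_in = P_out/η = 76.336/0.920 = 82.974 W.
I_p = P_in/V_p = 82.974/220 = 0.377 A.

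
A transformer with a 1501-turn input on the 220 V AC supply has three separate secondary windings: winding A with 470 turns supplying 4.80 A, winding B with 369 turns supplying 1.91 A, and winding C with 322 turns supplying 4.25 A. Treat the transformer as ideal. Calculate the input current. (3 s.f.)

V_A = 220 × 470/1501 = 68.887 V; V_B = 220 × 369/1501 = 54.084 V; V_C = 220 × 322/1501 = 47.195 V.
P_out = V_A I_A + V_B I_B + V_C I_C = 68.887×4.80 + 54.084×1.91 + 47.195×4.25 = 330.66 + 103.30 + 200.58 = 634.54 W.
Ideal ⇒ P_in = P_out, so I_in = P_out/V_in = 634.54/220 = 2.88 A.

I_in ≈ 2.88 A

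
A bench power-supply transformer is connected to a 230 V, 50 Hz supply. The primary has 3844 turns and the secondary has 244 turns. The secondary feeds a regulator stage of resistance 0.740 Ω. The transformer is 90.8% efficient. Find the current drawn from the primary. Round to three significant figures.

V_s = 230 × 244/3844 = 14.599 V.
I_s = V_s/R = 14.599/0.740 = 19.729 A.
P_out = V_s I_s = 14.599 × 19.729 = 288.03 W.
P_in = P_out/η = 288.03/0.908 = 317.21 W.
I_p = P_in/V_p = 317.21/230 = 1.38 A.

I_p ≈ 1.38 A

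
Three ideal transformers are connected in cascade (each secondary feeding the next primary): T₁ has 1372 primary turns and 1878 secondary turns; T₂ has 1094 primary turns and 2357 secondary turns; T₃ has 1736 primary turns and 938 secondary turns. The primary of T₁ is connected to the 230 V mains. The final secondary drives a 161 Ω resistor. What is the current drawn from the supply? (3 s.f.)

Secondary of T₁: V = 230.00 × 1878/1372 = 314.83 V.
Secondary of T₂: V = 314.83 × 2357/1094 = 678.28 V.
Secondary of T₃: V = 678.28 × 938/1736 = 366.49 V.
I_load = 366.49/161 = 2.2763 A, so P_out = 366.49 × 2.2763 = 834.26 W.
All ideal ⇒ P_in = P_out, so I_supply = 834.26/230 = 3.63 A.

I_supply ≈ 3.63 A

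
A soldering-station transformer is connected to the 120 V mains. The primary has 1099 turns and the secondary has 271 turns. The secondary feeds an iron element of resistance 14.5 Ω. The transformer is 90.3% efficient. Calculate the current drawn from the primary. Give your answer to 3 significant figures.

V_s = 120 × 271/1099 = 29.591 V.
I_s = V_s/R = 29.591/14.5 = 2.0407 A.
P_out = V_s I_s = 29.591 × 2.0407 = 60.386 W.
P_in = P_out/η = 60.386/0.903 = 66.873 W.
I_p = P_in/V_p = 66.873/120 = 0.557 A.

I_p ≈ 0.557 A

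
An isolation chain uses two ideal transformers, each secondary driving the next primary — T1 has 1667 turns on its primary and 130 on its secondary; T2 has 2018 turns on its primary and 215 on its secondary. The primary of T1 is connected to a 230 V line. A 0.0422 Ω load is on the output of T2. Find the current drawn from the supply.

I_supply ≈ 0.376 A

After T1: V = 230.00 × 130/1667 = 17.936 V.
After T2: V = 17.936 × 215/2018 = 1.9110 V.
I_load = 1.9110/0.0422 = 45.284 A, so P_out = 1.9110 × 45.284 = 86.535 W.
All ideal ⇒ P_in = P_out, so I_supply = 86.535/230 = 0.376 A.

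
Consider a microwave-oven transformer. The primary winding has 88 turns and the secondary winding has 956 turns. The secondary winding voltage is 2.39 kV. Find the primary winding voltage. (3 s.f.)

V_p/V_s = N_p/N_s, so V_p = 2390 × 88/956 = 220 V.

V_p ≈ 220 V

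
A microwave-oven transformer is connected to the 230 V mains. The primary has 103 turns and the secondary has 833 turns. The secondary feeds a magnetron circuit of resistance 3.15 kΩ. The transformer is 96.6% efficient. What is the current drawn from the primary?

V_s = 230 × 833/103 = 1860.1 V.
I_s = V_s/R = 1860.1/3150 = 0.59051 A.
P_out = V_s I_s = 1860.1 × 0.59051 = 1098.4 W.
P_in = P_out/η = 1098.4/0.966 = 1137.1 W.
I_p = P_in/V_p = 1137.1/230 = 4.94 A.

I_p ≈ 4.94 A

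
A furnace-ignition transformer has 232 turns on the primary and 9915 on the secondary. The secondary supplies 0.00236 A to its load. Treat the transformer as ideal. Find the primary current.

For an ideal transformer I_p/I_s = N_s/N_p, so I_p = 0.00236 × 9915/232 = 0.101 A.

I_p ≈ 0.101 A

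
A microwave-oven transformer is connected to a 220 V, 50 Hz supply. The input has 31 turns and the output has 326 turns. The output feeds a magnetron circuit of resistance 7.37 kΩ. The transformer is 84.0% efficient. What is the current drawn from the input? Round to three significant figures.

V_out = 220 × 326/31 = 2313.5 V.
I_out = V_out/R = 2313.5/7370 = 0.31391 A.
P_out = V_out I_out = 2313.5 × 0.31391 = 726.26 W.
P_in = P_out/η = 726.26/0.840 = 864.59 W.
I_in = P_in/V_in = 864.59/220 = 3.93 A.

I_in ≈ 3.93 A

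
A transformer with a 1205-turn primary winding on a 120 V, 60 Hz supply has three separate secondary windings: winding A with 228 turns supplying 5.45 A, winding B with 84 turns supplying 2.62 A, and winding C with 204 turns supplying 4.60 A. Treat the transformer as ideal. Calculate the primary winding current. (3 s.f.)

V_A = 120 × 228/1205 = 22.705 V; V_B = 120 × 84/1205 = 8.3651 V; V_C = 120 × 204/1205 = 20.315 V.
P_out = V_A I_A + V_B I_B + V_C I_C = 22.705×5.45 + 8.3651×2.62 + 20.315×4.60 = 123.74 + 21.917 + 93.451 = 239.11 W.
Ideal ⇒ P_in = P_out, so I_p = P_out/V_p = 239.11/120 = 1.99 A.

I_p ≈ 1.99 A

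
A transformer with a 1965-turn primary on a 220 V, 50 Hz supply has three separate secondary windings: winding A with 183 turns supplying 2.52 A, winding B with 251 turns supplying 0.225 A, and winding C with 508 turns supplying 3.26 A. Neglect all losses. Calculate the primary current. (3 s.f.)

V_A = 220 × 183/1965 = 20.489 V; V_B = 220 × 251/1965 = 28.102 V; V_C = 220 × 508/1965 = 56.875 V.
P_out = V_A I_A + V_B I_B + V_C I_C = 20.489×2.52 + 28.102×0.225 + 56.875×3.26 = 51.631 + 6.3229 + 185.41 = 243.37 W.
Ideal ⇒ P_in = P_out, so I_p = P_out/V_p = 243.37/220 = 1.11 A.

I_p ≈ 1.11 A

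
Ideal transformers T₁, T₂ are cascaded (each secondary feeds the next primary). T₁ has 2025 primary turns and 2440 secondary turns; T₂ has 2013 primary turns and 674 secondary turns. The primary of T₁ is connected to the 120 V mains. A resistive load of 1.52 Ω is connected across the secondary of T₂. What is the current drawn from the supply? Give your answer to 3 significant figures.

After T₁: V = 120.00 × 2440/2025 = 144.59 V.
After T₂: V = 144.59 × 674/2013 = 48.413 V.
I_load = 48.413/1.52 = 31.851 A, so P_out = 48.413 × 31.851 = 1542.0 W.
All ideal ⇒ P_in = P_out, so I_supply = 1542.0/120 = 12.8 A.

I_supply ≈ 12.8 A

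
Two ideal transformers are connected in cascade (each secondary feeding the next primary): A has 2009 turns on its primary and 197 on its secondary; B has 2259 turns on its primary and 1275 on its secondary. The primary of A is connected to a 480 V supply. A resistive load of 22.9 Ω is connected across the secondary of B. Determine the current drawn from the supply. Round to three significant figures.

After A: V = 480.00 × 197/2009 = 47.068 V.
After B: V = 47.068 × 1275/2259 = 26.566 V.
I_load = 26.566/22.9 = 1.1601 A, so P_out = 26.566 × 1.1601 = 30.818 W.
All ideal ⇒ P_in = P_out, so I_supply = 30.818/480 = 0.0642 A.

I_supply ≈ 0.0642 A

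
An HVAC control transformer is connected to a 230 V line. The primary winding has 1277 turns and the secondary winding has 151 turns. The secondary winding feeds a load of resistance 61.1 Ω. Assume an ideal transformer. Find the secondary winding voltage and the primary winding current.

V_s = V_p × N_s/N_p = 230 × 151/1277 = 27.197 V.
I_s = V_s/R = 27.197/61.1 = 0.44512 A.
I_p = I_s × N_s/N_p = 0.44512 × 151/1277 = 0.0526 A.

V_s ≈ 27.2 V, I_p ≈ 0.0526 A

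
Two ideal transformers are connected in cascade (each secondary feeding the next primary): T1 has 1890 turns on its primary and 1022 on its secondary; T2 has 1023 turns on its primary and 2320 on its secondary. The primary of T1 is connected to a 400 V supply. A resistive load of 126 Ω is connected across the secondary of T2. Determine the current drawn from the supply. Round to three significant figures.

I_supply ≈ 4.77 A

Secondary of T1: V = 400.00 × 1022/1890 = 216.30 V.
Secondary of T2: V = 216.30 × 2320/1023 = 490.53 V.
I_load = 490.53/126 = 3.8931 A, so P_out = 490.53 × 3.8931 = 1909.6 W.
All ideal ⇒ P_in = P_out, so I_supply = 1909.6/400 = 4.77 A.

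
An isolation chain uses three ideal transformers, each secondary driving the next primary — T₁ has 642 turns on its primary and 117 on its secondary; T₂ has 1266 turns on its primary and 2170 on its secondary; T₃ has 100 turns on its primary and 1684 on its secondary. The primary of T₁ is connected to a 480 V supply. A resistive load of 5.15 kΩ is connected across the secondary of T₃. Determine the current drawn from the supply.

I_supply ≈ 2.58 A

Secondary of T₁: V = 480.00 × 117/642 = 87.477 V.
Secondary of T₂: V = 87.477 × 2170/1266 = 149.94 V.
Secondary of T₃: V = 149.94 × 1684/100 = 2525.0 V.
I_load = 2525.0/5150 = 0.49029 A, so P_out = 2525.0 × 0.49029 = 1238.0 W.
All ideal ⇒ P_in = P_out, so I_supply = 1238.0/480 = 2.58 A.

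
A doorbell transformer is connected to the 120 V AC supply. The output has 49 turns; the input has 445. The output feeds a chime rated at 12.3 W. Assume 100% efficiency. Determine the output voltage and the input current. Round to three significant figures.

V_out = V_in × N_out/N_in = 120 × 49/445 = 13.213 V.
I_out = P/V_out = 12.3/13.213 = 0.93087 A.
I_in = I_out × N_out/N_in = 0.93087 × 49/445 = 0.103 A.

V_out ≈ 13.2 V, I_in ≈ 0.103 A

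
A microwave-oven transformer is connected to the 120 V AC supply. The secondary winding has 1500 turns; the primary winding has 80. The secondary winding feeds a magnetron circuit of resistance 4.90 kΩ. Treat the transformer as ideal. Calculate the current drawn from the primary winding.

I_p ≈ 8.61 A

V_s = V_p × N_s/N_p = 120 × 1500/80 = 2250.0 V.
I_s = V_s/R = 2250.0/4900 = 0.45918 A.
For an ideal transformer I_p N_p = I_s N_s, so I_p = 0.45918 × 1500/80 = 8.61 A.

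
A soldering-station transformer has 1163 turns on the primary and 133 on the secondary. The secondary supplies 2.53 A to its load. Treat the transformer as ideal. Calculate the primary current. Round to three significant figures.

I_p ≈ 0.289 A

For an ideal transformer I_p/I_s = N_s/N_p, so I_p = 2.53 × 133/1163 = 0.289 A.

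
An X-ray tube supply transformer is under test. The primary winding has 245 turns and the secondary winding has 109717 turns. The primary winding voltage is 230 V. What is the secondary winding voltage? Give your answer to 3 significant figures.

V_s ≈ 103000 V

V_s/V_p = N_s/N_p, so V_s = 230 × 109717/245 = 103000 V.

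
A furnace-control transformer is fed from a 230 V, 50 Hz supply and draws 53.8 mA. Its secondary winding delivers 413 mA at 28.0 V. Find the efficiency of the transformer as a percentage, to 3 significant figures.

P_in = 230 × 0.0538 = 12.3740 W.
P_out = 28.0 × 0.413 = 11.5640 W.
η = P_out/P_in = 11.5640/12.3740 = 0.935.

η ≈ 93.5%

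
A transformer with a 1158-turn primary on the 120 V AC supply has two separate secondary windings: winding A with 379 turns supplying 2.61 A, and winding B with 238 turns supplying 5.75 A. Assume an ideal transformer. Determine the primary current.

I_p ≈ 2.04 A

V_A = 120 × 379/1158 = 39.275 V; V_B = 120 × 238/1158 = 24.663 V.
P_out = V_A I_A + V_B I_B = 39.275×2.61 + 24.663×5.75 = 102.51 + 141.81 = 244.32 W.
Ideal ⇒ P_in = P_out, so I_p = P_out/V_p = 244.32/120 = 2.04 A.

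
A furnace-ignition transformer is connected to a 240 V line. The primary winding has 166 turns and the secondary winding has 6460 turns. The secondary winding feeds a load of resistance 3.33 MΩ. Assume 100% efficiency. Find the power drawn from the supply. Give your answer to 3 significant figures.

P ≈ 26.2 W

V_s = V_p × N_s/N_p = 240 × 6460/166 = 9339.8 V.
I_s = V_s/R = 9339.8/(3.33×10^6) = 0.0028047 A.
I_p = I_s × N_s/N_p = 0.0028047 × 6460/166 = 0.10915 A.
P = V_p I_p = 240 × 0.10915 = 26.2 W.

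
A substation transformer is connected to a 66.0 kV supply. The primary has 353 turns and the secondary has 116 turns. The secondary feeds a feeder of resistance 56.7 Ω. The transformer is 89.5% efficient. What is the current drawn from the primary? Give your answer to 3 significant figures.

I_p ≈ 140 A

V_s = 66000 × 116/353 = 21688 V.
I_s = V_s/R = 21688/56.7 = 382.51 A.
P_out = V_s I_s = 21688 × 382.51 = 8.2961×10^6 W.
P_in = P_out/η = 8.2961×10^6/0.895 = 9.2693×10^6 W.
I_p = P_in/V_p = 9.2693×10^6/66000 = 140 A.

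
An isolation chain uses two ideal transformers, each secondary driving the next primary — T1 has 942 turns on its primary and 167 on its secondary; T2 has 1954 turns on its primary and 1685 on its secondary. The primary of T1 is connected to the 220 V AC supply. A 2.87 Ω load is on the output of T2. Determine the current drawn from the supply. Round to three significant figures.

I_supply ≈ 1.79 A

After T1: V = 220.00 × 167/942 = 39.002 V.
After T2: V = 39.002 × 1685/1954 = 33.633 V.
I_load = 33.633/2.87 = 11.719 A, so P_out = 33.633 × 11.719 = 394.14 W.
All ideal ⇒ P_in = P_out, so I_supply = 394.14/220 = 1.79 A.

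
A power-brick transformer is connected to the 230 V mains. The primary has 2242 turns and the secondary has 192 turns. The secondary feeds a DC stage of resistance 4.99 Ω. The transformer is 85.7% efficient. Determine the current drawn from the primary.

I_p ≈ 0.394 A

V_s = 230 × 192/2242 = 19.697 V.
I_s = V_s/R = 19.697/4.99 = 3.9472 A.
P_out = V_s I_s = 19.697 × 3.9472 = 77.747 W.
P_in = P_out/η = 77.747/0.857 = 90.721 W.
I_p = P_in/V_p = 90.721/230 = 0.394 A.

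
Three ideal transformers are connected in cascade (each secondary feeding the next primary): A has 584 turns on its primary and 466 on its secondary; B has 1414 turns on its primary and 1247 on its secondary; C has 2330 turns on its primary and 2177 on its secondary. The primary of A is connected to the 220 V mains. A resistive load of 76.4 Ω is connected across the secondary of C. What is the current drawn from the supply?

After A: V = 220.00 × 466/584 = 175.55 V.
After B: V = 175.55 × 1247/1414 = 154.81 V.
After C: V = 154.81 × 2177/2330 = 144.65 V.
I_load = 144.65/76.4 = 1.8933 A, so P_out = 144.65 × 1.8933 = 273.87 W.
All ideal ⇒ P_in = P_out, so I_supply = 273.87/220 = 1.24 A.

I_supply ≈ 1.24 A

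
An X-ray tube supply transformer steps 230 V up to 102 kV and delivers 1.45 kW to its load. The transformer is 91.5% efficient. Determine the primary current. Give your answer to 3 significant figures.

I_p ≈ 6.89 A

P_in = P_out/η = 1450/0.915 = 1584.7 W.
I_p = P_in/V_p = 1584.7/230 = 6.89 A.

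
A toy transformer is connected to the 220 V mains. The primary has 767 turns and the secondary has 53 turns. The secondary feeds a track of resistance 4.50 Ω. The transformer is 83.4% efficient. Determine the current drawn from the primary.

V_s = 220 × 53/767 = 15.202 V.
I_s = V_s/R = 15.202/4.50 = 3.3782 A.
P_out = V_s I_s = 15.202 × 3.3782 = 51.356 W.
P_in = P_out/η = 51.356/0.834 = 61.578 W.
I_p = P_in/V_p = 61.578/220 = 0.280 A.

I_p ≈ 0.280 A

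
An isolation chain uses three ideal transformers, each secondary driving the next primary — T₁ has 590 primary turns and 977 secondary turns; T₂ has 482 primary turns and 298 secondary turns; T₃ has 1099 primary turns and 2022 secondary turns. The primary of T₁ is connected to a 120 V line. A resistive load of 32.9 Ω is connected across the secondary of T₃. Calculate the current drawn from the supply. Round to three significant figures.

I_supply ≈ 12.9 A

After T₁: V = 120.00 × 977/590 = 198.71 V.
After T₂: V = 198.71 × 298/482 = 122.86 V.
After T₃: V = 122.86 × 2022/1099 = 226.04 V.
I_load = 226.04/32.9 = 6.8704 A, so P_out = 226.04 × 6.8704 = 1552.9 W.
All ideal ⇒ P_in = P_out, so I_supply = 1552.9/120 = 12.9 A.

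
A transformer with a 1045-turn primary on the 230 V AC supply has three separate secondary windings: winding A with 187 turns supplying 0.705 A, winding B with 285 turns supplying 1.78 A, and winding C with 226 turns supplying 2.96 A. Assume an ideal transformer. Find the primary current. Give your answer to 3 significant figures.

I_p ≈ 1.25 A

V_A = 230 × 187/1045 = 41.158 V; V_B = 230 × 285/1045 = 62.727 V; V_C = 230 × 226/1045 = 49.742 V.
P_out = V_A I_A + V_B I_B + V_C I_C = 41.158×0.705 + 62.727×1.78 + 49.742×2.96 = 29.016 + 111.65 + 147.24 = 287.91 W.
Ideal ⇒ P_in = P_out, so I_p = P_out/V_p = 287.91/230 = 1.25 A.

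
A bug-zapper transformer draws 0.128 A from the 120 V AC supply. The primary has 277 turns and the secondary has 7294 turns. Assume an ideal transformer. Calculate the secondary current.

I_s/I_p = N_p/N_s, so I_s = 0.128 × 277/7294 = 0.00486 A.

I_s ≈ 0.00486 A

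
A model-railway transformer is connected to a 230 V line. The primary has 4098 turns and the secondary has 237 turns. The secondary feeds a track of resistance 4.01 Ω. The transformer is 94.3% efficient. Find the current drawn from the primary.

V_s = 230 × 237/4098 = 13.302 V.
I_s = V_s/R = 13.302/4.01 = 3.3171 A.
P_out = V_s I_s = 13.302 × 3.3171 = 44.123 W.
P_in = P_out/η = 44.123/0.943 = 46.790 W.
I_p = P_in/V_p = 46.790/230 = 0.203 A.

I_p ≈ 0.203 A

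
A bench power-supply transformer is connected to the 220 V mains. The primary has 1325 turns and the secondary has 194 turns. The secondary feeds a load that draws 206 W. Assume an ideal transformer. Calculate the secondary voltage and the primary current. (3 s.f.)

V_s ≈ 32.2 V, I_p ≈ 0.936 A

V_s = V_p × N_s/N_p = 220 × 194/1325 = 32.211 V.
I_s = P/V_s = 206/32.211 = 6.3953 A.
I_p = I_s × N_s/N_p = 6.3953 × 194/1325 = 0.936 A.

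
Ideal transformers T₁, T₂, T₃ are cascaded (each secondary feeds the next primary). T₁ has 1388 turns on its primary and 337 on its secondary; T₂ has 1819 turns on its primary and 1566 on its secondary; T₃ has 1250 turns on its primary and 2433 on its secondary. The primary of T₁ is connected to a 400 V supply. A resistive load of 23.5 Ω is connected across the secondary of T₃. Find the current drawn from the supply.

After T₁: V = 400.00 × 337/1388 = 97.118 V.
After T₂: V = 97.118 × 1566/1819 = 83.610 V.
After T₃: V = 83.610 × 2433/1250 = 162.74 V.
I_load = 162.74/23.5 = 6.9251 A, so P_out = 162.74 × 6.9251 = 1127.0 W.
All ideal ⇒ P_in = P_out, so I_supply = 1127.0/400 = 2.82 A.

I_supply ≈ 2.82 A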